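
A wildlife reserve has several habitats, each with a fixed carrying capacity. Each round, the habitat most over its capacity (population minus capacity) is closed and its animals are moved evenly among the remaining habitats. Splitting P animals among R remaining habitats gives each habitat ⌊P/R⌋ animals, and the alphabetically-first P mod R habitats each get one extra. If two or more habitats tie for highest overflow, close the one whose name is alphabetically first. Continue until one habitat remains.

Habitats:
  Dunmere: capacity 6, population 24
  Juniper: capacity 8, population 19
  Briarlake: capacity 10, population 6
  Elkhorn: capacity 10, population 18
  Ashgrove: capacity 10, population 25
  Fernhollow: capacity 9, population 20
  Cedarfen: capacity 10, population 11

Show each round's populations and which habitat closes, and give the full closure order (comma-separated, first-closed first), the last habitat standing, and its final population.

Round 1: Ashgrove=25 Briarlake=6 Cedarfen=11 Dunmere=24 Elkhorn=18 Fernhollow=20 Juniper=19 → close Dunmere (overflow 18)
  24÷6 = 4 each, +1 to first 0
Round 2: Ashgrove=29 Briarlake=10 Cedarfen=15 Elkhorn=22 Fernhollow=24 Juniper=23 → close Ashgrove (overflow 19)
  29÷5 = 5 each, +1 to first 4
Round 3: Briarlake=16 Cedarfen=21 Elkhorn=28 Fernhollow=30 Juniper=28 → close Fernhollow (overflow 21)
  30÷4 = 7 each, +1 to first 2
Round 4: Briarlake=24 Cedarfen=29 Elkhorn=35 Juniper=35 → close Juniper (overflow 27)
  35÷3 = 11 each, +1 to first 2
Round 5: Briarlake=36 Cedarfen=41 Elkhorn=46 → close Elkhorn (overflow 36)
  46÷2 = 23 each, +1 to first 0
Round 6: Briarlake=59 Cedarfen=64 → close Cedarfen (overflow 54)
  64÷1 = 64 each, +1 to first 0

Closure order: Dunmere, Ashgrove, Fernhollow, Juniper, Elkhorn, Cedarfen
Last habitat: Briarlake with 123 animals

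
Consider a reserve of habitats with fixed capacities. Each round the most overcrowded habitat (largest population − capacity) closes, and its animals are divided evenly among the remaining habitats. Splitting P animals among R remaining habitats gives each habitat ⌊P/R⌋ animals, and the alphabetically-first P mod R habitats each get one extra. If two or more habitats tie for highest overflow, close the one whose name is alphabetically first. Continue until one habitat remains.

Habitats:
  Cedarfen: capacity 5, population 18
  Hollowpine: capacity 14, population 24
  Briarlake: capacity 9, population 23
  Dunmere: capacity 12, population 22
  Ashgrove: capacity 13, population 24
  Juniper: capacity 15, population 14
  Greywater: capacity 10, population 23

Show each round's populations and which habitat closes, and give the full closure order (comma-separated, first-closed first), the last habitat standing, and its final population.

Round 1: Ashgrove=24 Briarlake=23 Cedarfen=18 Dunmere=22 Greywater=23 Hollowpine=24 Juniper=14 → close Briarlake (overflow 14)
  23÷6 = 3 each, +1 to first 5
Round 2: Ashgrove=28 Cedarfen=22 Dunmere=26 Greywater=27 Hollowpine=28 Juniper=17 → close Cedarfen (overflow 17)
  22÷5 = 4 each, +1 to first 2
Round 3: Ashgrove=33 Dunmere=31 Greywater=31 Hollowpine=32 Juniper=21 → close Greywater (overflow 21)
  31÷4 = 7 each, +1 to first 3
Round 4: Ashgrove=41 Dunmere=39 Hollowpine=40 Juniper=28 → close Ashgrove (overflow 28)
  41÷3 = 13 each, +1 to first 2
Round 5: Dunmere=53 Hollowpine=54 Juniper=41 → close Dunmere (overflow 41)
  53÷2 = 26 each, +1 to first 1
Round 6: Hollowpine=81 Juniper=67 → close Hollowpine (overflow 67)
  81÷1 = 81 each, +1 to first 0

Closure order: Briarlake, Cedarfen, Greywater, Ashgrove, Dunmere, Hollowpine
Last habitat: Juniper with 148 animals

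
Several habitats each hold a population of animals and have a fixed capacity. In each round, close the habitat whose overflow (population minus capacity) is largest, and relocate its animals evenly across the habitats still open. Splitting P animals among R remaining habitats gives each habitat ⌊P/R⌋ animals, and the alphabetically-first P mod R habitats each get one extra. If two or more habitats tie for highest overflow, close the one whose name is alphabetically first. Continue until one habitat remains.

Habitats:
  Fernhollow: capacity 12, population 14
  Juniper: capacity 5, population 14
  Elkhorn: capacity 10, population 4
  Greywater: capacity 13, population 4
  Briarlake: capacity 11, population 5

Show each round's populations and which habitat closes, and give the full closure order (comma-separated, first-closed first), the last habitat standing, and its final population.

Closure order: Juniper, Fernhollow, Briarlake, Elkhorn
Last habitat: Greywater with 41 animals

Round 1: Briarlake=5 Elkhorn=4 Fernhollow=14 Greywater=4 Juniper=14 → close Juniper (overflow 9)
  14÷4 = 3 each, +1 to first 2
Round 2: Briarlake=9 Elkhorn=8 Fernhollow=17 Greywater=7 → close Fernhollow (overflow 5)
  17÷3 = 5 each, +1 to first 2
Round 3: Briarlake=15 Elkhorn=14 Greywater=12 → close Briarlake (overflow 4)
  15÷2 = 7 each, +1 to first 1
Round 4: Elkhorn=22 Greywater=19 → close Elkhorn (overflow 12)
  22÷1 = 22 each, +1 to first 0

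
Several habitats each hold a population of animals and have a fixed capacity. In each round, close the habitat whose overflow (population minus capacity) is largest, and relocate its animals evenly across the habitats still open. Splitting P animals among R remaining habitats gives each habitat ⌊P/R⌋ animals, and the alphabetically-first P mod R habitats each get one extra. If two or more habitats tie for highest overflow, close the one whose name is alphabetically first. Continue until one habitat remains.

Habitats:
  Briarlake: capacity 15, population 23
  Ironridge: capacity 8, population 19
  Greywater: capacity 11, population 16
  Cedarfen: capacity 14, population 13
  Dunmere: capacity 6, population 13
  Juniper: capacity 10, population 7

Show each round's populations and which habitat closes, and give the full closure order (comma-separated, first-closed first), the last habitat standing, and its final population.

Round 1: Briarlake=23 Cedarfen=13 Dunmere=13 Greywater=16 Ironridge=19 Juniper=7 → close Ironridge (overflow 11)
  19÷5 = 3 each, +1 to first 4
Round 2: Briarlake=27 Cedarfen=17 Dunmere=17 Greywater=20 Juniper=10 → close Briarlake (overflow 12)
  27÷4 = 6 each, +1 to first 3
Round 3: Cedarfen=24 Dunmere=24 Greywater=27 Juniper=16 → close Dunmere (overflow 18)
  24÷3 = 8 each, +1 to first 0
Round 4: Cedarfen=32 Greywater=35 Juniper=24 → close Greywater (overflow 24)
  35÷2 = 17 each, +1 to first 1
Round 5: Cedarfen=50 Juniper=41 → close Cedarfen (overflow 36)
  50÷1 = 50 each, +1 to first 0

Closure order: Ironridge, Briarlake, Dunmere, Greywater, Cedarfen
Last habitat: Juniper with 91 animals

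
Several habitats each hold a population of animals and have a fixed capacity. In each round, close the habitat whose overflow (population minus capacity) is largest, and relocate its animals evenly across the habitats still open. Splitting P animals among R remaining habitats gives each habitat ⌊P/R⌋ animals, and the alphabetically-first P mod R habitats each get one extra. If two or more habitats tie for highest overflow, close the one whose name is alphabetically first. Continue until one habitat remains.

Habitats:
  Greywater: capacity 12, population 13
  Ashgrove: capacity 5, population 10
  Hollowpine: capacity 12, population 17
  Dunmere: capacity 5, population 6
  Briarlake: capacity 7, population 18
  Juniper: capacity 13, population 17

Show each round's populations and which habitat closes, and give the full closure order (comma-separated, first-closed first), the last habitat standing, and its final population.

Round 1: Ashgrove=10 Briarlake=18 Dunmere=6 Greywater=13 Hollowpine=17 Juniper=17 → close Briarlake (overflow 11)
  18÷5 = 3 each, +1 to first 3
Round 2: Ashgrove=14 Dunmere=10 Greywater=17 Hollowpine=20 Juniper=20 → close Ashgrove (overflow 9)
  14÷4 = 3 each, +1 to first 2
Round 3: Dunmere=14 Greywater=21 Hollowpine=23 Juniper=23 → close Hollowpine (overflow 11)
  23÷3 = 7 each, +1 to first 2
Round 4: Dunmere=22 Greywater=29 Juniper=30 → close Dunmere (overflow 17)
  22÷2 = 11 each, +1 to first 0
Round 5: Greywater=40 Juniper=41 → close Greywater (overflow 28)
  40÷1 = 40 each, +1 to first 0

Closure order: Briarlake, Ashgrove, Hollowpine, Dunmere, Greywater
Last habitat: Juniper with 81 animals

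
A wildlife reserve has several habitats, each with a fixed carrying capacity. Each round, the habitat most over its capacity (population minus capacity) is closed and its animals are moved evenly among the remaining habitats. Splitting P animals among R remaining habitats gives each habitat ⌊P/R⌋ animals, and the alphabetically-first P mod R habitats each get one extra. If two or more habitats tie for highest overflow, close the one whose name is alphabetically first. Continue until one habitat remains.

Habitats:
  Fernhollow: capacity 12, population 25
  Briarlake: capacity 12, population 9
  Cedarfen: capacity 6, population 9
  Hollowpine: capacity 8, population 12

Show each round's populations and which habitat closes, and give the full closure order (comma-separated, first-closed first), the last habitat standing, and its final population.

Round 1: Briarlake=9 Cedarfen=9 Fernhollow=25 Hollowpine=12 → close Fernhollow (overflow 13)
  25÷3 = 8 each, +1 to first 1
Round 2: Briarlake=18 Cedarfen=17 Hollowpine=20 → close Hollowpine (overflow 12)
  20÷2 = 10 each, +1 to first 0
Round 3: Briarlake=28 Cedarfen=27 → close Cedarfen (overflow 21)
  27÷1 = 27 each, +1 to first 0

Closure order: Fernhollow, Hollowpine, Cedarfen
Last habitat: Briarlake with 55 animals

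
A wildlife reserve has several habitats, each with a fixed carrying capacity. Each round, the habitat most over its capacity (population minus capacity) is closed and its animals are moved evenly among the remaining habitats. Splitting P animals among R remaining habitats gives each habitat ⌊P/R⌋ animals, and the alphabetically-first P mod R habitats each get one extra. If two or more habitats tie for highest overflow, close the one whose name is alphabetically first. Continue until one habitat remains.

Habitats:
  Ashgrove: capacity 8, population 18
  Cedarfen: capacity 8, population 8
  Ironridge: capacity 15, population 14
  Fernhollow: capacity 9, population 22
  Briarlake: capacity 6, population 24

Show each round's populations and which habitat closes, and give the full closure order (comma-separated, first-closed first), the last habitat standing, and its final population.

Round 1: Ashgrove=18 Briarlake=24 Cedarfen=8 Fernhollow=22 Ironridge=14 → close Briarlake (overflow 18)
  24÷4 = 6 each, +1 to first 0
Round 2: Ashgrove=24 Cedarfen=14 Fernhollow=28 Ironridge=20 → close Fernhollow (overflow 19)
  28÷3 = 9 each, +1 to first 1
Round 3: Ashgrove=34 Cedarfen=23 Ironridge=29 → close Ashgrove (overflow 26)
  34÷2 = 17 each, +1 to first 0
Round 4: Cedarfen=40 Ironridge=46 → close Cedarfen (overflow 32)
  40÷1 = 40 each, +1 to first 0

Closure order: Briarlake, Fernhollow, Ashgrove, Cedarfen
Last habitat: Ironridge with 86 animals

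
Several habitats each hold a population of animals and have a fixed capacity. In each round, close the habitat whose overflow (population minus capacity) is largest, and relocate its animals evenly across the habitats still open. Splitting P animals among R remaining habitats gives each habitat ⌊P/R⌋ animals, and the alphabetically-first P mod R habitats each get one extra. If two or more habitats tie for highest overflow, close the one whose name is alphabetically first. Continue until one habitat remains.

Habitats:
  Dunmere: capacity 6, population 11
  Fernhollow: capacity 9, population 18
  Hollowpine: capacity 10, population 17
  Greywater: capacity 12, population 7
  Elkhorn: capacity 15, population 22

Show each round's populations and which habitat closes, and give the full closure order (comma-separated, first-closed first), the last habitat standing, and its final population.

Closure order: Fernhollow, Elkhorn, Hollowpine, Dunmere
Last habitat: Greywater with 75 animals

Round 1: Dunmere=11 Elkhorn=22 Fernhollow=18 Greywater=7 Hollowpine=17 → close Fernhollow (overflow 9)
  18÷4 = 4 each, +1 to first 2
Round 2: Dunmere=16 Elkhorn=27 Greywater=11 Hollowpine=21 → close Elkhorn (overflow 12)
  27÷3 = 9 each, +1 to first 0
Round 3: Dunmere=25 Greywater=20 Hollowpine=30 → close Hollowpine (overflow 20)
  30÷2 = 15 each, +1 to first 0
Round 4: Dunmere=40 Greywater=35 → close Dunmere (overflow 34)
  40÷1 = 40 each, +1 to first 0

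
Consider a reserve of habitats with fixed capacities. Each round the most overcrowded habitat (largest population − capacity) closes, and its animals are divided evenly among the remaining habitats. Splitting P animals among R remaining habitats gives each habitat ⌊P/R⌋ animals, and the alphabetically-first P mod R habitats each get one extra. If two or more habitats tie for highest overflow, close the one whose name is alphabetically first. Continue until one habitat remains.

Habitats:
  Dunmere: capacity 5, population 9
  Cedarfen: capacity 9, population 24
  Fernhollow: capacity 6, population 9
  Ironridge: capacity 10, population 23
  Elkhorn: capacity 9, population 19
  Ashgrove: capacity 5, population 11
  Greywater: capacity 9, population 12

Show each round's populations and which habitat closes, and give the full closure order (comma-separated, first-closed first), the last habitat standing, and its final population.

Round 1: Ashgrove=11 Cedarfen=24 Dunmere=9 Elkhorn=19 Fernhollow=9 Greywater=12 Ironridge=23 → close Cedarfen (overflow 15)
  24÷6 = 4 each, +1 to first 0
Round 2: Ashgrove=15 Dunmere=13 Elkhorn=23 Fernhollow=13 Greywater=16 Ironridge=27 → close Ironridge (overflow 17)
  27÷5 = 5 each, +1 to first 2
Round 3: Ashgrove=21 Dunmere=19 Elkhorn=28 Fernhollow=18 Greywater=21 → close Elkhorn (overflow 19)
  28÷4 = 7 each, +1 to first 0
Round 4: Ashgrove=28 Dunmere=26 Fernhollow=25 Greywater=28 → close Ashgrove (overflow 23)
  28÷3 = 9 each, +1 to first 1
Round 5: Dunmere=36 Fernhollow=34 Greywater=37 → close Dunmere (overflow 31)
  36÷2 = 18 each, +1 to first 0
Round 6: Fernhollow=52 Greywater=55 → close Fernhollow (overflow 46)
  52÷1 = 52 each, +1 to first 0

Closure order: Cedarfen, Ironridge, Elkhorn, Ashgrove, Dunmere, Fernhollow
Last habitat: Greywater with 107 animals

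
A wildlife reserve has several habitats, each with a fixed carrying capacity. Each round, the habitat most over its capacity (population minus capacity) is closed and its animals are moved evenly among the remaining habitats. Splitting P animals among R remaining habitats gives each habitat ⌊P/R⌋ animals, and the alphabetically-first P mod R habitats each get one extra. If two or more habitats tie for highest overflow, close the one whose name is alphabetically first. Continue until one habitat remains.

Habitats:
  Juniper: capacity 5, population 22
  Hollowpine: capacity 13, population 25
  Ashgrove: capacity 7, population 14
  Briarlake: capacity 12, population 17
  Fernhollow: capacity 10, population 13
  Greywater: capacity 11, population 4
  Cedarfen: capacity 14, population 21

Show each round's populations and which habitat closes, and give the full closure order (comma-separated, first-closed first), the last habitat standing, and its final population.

Round 1: Ashgrove=14 Briarlake=17 Cedarfen=21 Fernhollow=13 Greywater=4 Hollowpine=25 Juniper=22 → close Juniper (overflow 17)
  22÷6 = 3 each, +1 to first 4
Round 2: Ashgrove=18 Briarlake=21 Cedarfen=25 Fernhollow=17 Greywater=7 Hollowpine=28 → close Hollowpine (overflow 15)
  28÷5 = 5 each, +1 to first 3
Round 3: Ashgrove=24 Briarlake=27 Cedarfen=31 Fernhollow=22 Greywater=12 → close Ashgrove (overflow 17)
  24÷4 = 6 each, +1 to first 0
Round 4: Briarlake=33 Cedarfen=37 Fernhollow=28 Greywater=18 → close Cedarfen (overflow 23)
  37÷3 = 12 each, +1 to first 1
Round 5: Briarlake=46 Fernhollow=40 Greywater=30 → close Briarlake (overflow 34)
  46÷2 = 23 each, +1 to first 0
Round 6: Fernhollow=63 Greywater=53 → close Fernhollow (overflow 53)
  63÷1 = 63 each, +1 to first 0

Closure order: Juniper, Hollowpine, Ashgrove, Cedarfen, Briarlake, Fernhollow
Last habitat: Greywater with 116 animals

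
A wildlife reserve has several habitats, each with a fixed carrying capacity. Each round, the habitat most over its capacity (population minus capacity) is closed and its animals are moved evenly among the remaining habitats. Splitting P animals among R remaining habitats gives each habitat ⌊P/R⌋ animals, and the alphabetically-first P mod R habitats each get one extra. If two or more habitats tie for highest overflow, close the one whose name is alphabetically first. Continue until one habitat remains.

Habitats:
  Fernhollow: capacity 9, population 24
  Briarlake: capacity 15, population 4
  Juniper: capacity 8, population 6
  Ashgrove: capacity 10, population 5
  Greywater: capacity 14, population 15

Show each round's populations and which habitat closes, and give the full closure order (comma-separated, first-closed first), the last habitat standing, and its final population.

Closure order: Fernhollow, Greywater, Juniper, Ashgrove
Last habitat: Briarlake with 54 animals

Round 1: Ashgrove=5 Briarlake=4 Fernhollow=24 Greywater=15 Juniper=6 → close Fernhollow (overflow 15)
  24÷4 = 6 each, +1 to first 0
Round 2: Ashgrove=11 Briarlake=10 Greywater=21 Juniper=12 → close Greywater (overflow 7)
  21÷3 = 7 each, +1 to first 0
Round 3: Ashgrove=18 Briarlake=17 Juniper=19 → close Juniper (overflow 11)
  19÷2 = 9 each, +1 to first 1
Round 4: Ashgrove=28 Briarlake=26 → close Ashgrove (overflow 18)
  28÷1 = 28 each, +1 to first 0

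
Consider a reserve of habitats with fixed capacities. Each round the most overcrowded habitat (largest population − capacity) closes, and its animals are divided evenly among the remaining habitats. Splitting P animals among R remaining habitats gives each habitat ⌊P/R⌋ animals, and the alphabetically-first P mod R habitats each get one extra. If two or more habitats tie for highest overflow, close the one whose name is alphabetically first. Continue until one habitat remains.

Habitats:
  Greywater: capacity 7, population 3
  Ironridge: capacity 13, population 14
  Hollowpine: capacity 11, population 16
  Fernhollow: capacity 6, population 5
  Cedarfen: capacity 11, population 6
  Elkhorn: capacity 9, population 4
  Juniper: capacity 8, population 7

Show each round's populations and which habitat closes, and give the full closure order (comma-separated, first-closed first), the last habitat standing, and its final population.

Round 1: Cedarfen=6 Elkhorn=4 Fernhollow=5 Greywater=3 Hollowpine=16 Ironridge=14 Juniper=7 → close Hollowpine (overflow 5)
  16÷6 = 2 each, +1 to first 4
Round 2: Cedarfen=9 Elkhorn=7 Fernhollow=8 Greywater=6 Ironridge=16 Juniper=9 → close Ironridge (overflow 3)
  16÷5 = 3 each, +1 to first 1
Round 3: Cedarfen=13 Elkhorn=10 Fernhollow=11 Greywater=9 Juniper=12 → close Fernhollow (overflow 5)
  11÷4 = 2 each, +1 to first 3
Round 4: Cedarfen=16 Elkhorn=13 Greywater=12 Juniper=14 → close Juniper (overflow 6)
  14÷3 = 4 each, +1 to first 2
Round 5: Cedarfen=21 Elkhorn=18 Greywater=16 → close Cedarfen (overflow 10)
  21÷2 = 10 each, +1 to first 1
Round 6: Elkhorn=29 Greywater=26 → close Elkhorn (overflow 20)
  29÷1 = 29 each, +1 to first 0

Closure order: Hollowpine, Ironridge, Fernhollow, Juniper, Cedarfen, Elkhorn
Last habitat: Greywater with 55 animals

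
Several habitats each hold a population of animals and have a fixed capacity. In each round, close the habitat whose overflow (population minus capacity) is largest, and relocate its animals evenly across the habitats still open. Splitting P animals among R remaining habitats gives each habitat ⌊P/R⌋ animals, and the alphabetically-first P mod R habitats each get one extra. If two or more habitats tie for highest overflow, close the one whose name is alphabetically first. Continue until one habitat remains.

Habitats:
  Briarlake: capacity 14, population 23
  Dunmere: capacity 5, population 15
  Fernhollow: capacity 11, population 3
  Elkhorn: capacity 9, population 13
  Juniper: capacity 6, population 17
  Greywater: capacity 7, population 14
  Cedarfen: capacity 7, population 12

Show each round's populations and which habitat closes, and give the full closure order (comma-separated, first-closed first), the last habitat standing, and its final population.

Round 1: Briarlake=23 Cedarfen=12 Dunmere=15 Elkhorn=13 Fernhollow=3 Greywater=14 Juniper=17 → close Juniper (overflow 11)
  17÷6 = 2 each, +1 to first 5
Round 2: Briarlake=26 Cedarfen=15 Dunmere=18 Elkhorn=16 Fernhollow=6 Greywater=16 → close Dunmere (overflow 13)
  18÷5 = 3 each, +1 to first 3
Round 3: Briarlake=30 Cedarfen=19 Elkhorn=20 Fernhollow=9 Greywater=19 → close Briarlake (overflow 16)
  30÷4 = 7 each, +1 to first 2
Round 4: Cedarfen=27 Elkhorn=28 Fernhollow=16 Greywater=26 → close Cedarfen (overflow 20)
  27÷3 = 9 each, +1 to first 0
Round 5: Elkhorn=37 Fernhollow=25 Greywater=35 → close Elkhorn (overflow 28)
  37÷2 = 18 each, +1 to first 1
Round 6: Fernhollow=44 Greywater=53 → close Greywater (overflow 46)
  53÷1 = 53 each, +1 to first 0

Closure order: Juniper, Dunmere, Briarlake, Cedarfen, Elkhorn, Greywater
Last habitat: Fernhollow with 97 animals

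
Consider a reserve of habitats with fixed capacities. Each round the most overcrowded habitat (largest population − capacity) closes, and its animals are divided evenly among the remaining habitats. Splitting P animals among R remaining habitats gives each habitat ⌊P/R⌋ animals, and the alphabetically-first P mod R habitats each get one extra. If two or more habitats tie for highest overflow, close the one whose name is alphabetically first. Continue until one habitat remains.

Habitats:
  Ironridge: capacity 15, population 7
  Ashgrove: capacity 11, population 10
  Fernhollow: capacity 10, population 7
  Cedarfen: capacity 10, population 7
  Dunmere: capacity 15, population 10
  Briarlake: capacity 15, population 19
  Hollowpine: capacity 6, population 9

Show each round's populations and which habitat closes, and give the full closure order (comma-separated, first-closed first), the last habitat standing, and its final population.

Round 1: Ashgrove=10 Briarlake=19 Cedarfen=7 Dunmere=10 Fernhollow=7 Hollowpine=9 Ironridge=7 → close Briarlake (overflow 4)
  19÷6 = 3 each, +1 to first 1
Round 2: Ashgrove=14 Cedarfen=10 Dunmere=13 Fernhollow=10 Hollowpine=12 Ironridge=10 → close Hollowpine (overflow 6)
  12÷5 = 2 each, +1 to first 2
Round 3: Ashgrove=17 Cedarfen=13 Dunmere=15 Fernhollow=12 Ironridge=12 → close Ashgrove (overflow 6)
  17÷4 = 4 each, +1 to first 1
Round 4: Cedarfen=18 Dunmere=19 Fernhollow=16 Ironridge=16 → close Cedarfen (overflow 8)
  18÷3 = 6 each, +1 to first 0
Round 5: Dunmere=25 Fernhollow=22 Ironridge=22 → close Fernhollow (overflow 12)
  22÷2 = 11 each, +1 to first 0
Round 6: Dunmere=36 Ironridge=33 → close Dunmere (overflow 21)
  36÷1 = 36 each, +1 to first 0

Closure order: Briarlake, Hollowpine, Ashgrove, Cedarfen, Fernhollow, Dunmere
Last habitat: Ironridge with 69 animals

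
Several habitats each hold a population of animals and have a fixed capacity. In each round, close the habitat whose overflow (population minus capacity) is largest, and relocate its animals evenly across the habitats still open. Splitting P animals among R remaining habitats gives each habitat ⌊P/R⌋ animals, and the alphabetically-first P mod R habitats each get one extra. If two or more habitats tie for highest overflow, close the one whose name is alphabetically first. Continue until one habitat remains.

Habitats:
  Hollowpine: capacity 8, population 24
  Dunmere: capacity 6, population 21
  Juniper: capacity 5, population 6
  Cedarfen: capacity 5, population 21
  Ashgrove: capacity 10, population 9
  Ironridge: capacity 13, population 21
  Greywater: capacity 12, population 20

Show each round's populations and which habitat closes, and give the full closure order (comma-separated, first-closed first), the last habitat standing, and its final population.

Round 1: Ashgrove=9 Cedarfen=21 Dunmere=21 Greywater=20 Hollowpine=24 Ironridge=21 Juniper=6 → close Cedarfen (overflow 16)
  21÷6 = 3 each, +1 to first 3
Round 2: Ashgrove=13 Dunmere=25 Greywater=24 Hollowpine=27 Ironridge=24 Juniper=9 → close Dunmere (overflow 19)
  25÷5 = 5 each, +1 to first 0
Round 3: Ashgrove=18 Greywater=29 Hollowpine=32 Ironridge=29 Juniper=14 → close Hollowpine (overflow 24)
  32÷4 = 8 each, +1 to first 0
Round 4: Ashgrove=26 Greywater=37 Ironridge=37 Juniper=22 → close Greywater (overflow 25)
  37÷3 = 12 each, +1 to first 1
Round 5: Ashgrove=39 Ironridge=49 Juniper=34 → close Ironridge (overflow 36)
  49÷2 = 24 each, +1 to first 1
Round 6: Ashgrove=64 Juniper=58 → close Ashgrove (overflow 54)
  64÷1 = 64 each, +1 to first 0

Closure order: Cedarfen, Dunmere, Hollowpine, Greywater, Ironridge, Ashgrove
Last habitat: Juniper with 122 animals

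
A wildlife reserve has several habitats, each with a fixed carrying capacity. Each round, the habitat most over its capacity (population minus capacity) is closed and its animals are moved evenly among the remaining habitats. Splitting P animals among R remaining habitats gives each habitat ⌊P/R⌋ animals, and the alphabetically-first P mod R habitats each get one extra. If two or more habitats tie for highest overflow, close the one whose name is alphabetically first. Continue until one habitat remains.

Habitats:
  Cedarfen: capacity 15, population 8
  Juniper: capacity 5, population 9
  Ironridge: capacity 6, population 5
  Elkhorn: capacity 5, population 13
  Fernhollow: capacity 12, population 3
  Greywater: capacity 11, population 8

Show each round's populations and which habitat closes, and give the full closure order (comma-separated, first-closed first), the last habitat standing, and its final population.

Round 1: Cedarfen=8 Elkhorn=13 Fernhollow=3 Greywater=8 Ironridge=5 Juniper=9 → close Elkhorn (overflow 8)
  13÷5 = 2 each, +1 to first 3
Round 2: Cedarfen=11 Fernhollow=6 Greywater=11 Ironridge=7 Juniper=11 → close Juniper (overflow 6)
  11÷4 = 2 each, +1 to first 3
Round 3: Cedarfen=14 Fernhollow=9 Greywater=14 Ironridge=9 → close Greywater (overflow 3)
  14÷3 = 4 each, +1 to first 2
Round 4: Cedarfen=19 Fernhollow=14 Ironridge=13 → close Ironridge (overflow 7)
  13÷2 = 6 each, +1 to first 1
Round 5: Cedarfen=26 Fernhollow=20 → close Cedarfen (overflow 11)
  26÷1 = 26 each, +1 to first 0

Closure order: Elkhorn, Juniper, Greywater, Ironridge, Cedarfen
Last habitat: Fernhollow with 46 animals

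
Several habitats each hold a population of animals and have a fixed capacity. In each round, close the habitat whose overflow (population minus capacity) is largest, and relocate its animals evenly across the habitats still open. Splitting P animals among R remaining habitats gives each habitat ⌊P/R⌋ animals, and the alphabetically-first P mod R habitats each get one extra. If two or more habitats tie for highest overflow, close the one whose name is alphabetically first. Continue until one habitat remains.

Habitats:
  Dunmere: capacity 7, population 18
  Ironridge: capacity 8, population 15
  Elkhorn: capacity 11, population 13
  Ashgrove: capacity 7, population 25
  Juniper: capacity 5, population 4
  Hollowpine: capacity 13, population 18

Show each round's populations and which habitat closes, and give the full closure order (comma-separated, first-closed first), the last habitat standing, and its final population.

Closure order: Ashgrove, Dunmere, Ironridge, Hollowpine, Elkhorn
Last habitat: Juniper with 93 animals

Round 1: Ashgrove=25 Dunmere=18 Elkhorn=13 Hollowpine=18 Ironridge=15 Juniper=4 → close Ashgrove (overflow 18)
  25÷5 = 5 each, +1 to first 0
Round 2: Dunmere=23 Elkhorn=18 Hollowpine=23 Ironridge=20 Juniper=9 → close Dunmere (overflow 16)
  23÷4 = 5 each, +1 to first 3
Round 3: Elkhorn=24 Hollowpine=29 Ironridge=26 Juniper=14 → close Ironridge (overflow 18)
  26÷3 = 8 each, +1 to first 2
Round 4: Elkhorn=33 Hollowpine=38 Juniper=22 → close Hollowpine (overflow 25)
  38÷2 = 19 each, +1 to first 0
Round 5: Elkhorn=52 Juniper=41 → close Elkhorn (overflow 41)
  52÷1 = 52 each, +1 to first 0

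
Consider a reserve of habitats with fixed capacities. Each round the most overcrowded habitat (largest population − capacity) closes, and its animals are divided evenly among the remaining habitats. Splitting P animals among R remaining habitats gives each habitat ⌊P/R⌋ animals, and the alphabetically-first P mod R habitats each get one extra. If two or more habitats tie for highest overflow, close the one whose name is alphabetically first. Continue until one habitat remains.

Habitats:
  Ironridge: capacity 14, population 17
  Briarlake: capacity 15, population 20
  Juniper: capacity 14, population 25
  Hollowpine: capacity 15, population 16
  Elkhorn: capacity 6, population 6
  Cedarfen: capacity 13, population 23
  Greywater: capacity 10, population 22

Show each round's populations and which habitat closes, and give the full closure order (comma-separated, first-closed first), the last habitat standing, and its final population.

Round 1: Briarlake=20 Cedarfen=23 Elkhorn=6 Greywater=22 Hollowpine=16 Ironridge=17 Juniper=25 → close Greywater (overflow 12)
  22÷6 = 3 each, +1 to first 4
Round 2: Briarlake=24 Cedarfen=27 Elkhorn=10 Hollowpine=20 Ironridge=20 Juniper=28 → close Cedarfen (overflow 14)
  27÷5 = 5 each, +1 to first 2
Round 3: Briarlake=30 Elkhorn=16 Hollowpine=25 Ironridge=25 Juniper=33 → close Juniper (overflow 19)
  33÷4 = 8 each, +1 to first 1
Round 4: Briarlake=39 Elkhorn=24 Hollowpine=33 Ironridge=33 → close Briarlake (overflow 24)
  39÷3 = 13 each, +1 to first 0
Round 5: Elkhorn=37 Hollowpine=46 Ironridge=46 → close Ironridge (overflow 32)
  46÷2 = 23 each, +1 to first 0
Round 6: Elkhorn=60 Hollowpine=69 → close Elkhorn (overflow 54)
  60÷1 = 60 each, +1 to first 0

Closure order: Greywater, Cedarfen, Juniper, Briarlake, Ironridge, Elkhorn
Last habitat: Hollowpine with 129 animals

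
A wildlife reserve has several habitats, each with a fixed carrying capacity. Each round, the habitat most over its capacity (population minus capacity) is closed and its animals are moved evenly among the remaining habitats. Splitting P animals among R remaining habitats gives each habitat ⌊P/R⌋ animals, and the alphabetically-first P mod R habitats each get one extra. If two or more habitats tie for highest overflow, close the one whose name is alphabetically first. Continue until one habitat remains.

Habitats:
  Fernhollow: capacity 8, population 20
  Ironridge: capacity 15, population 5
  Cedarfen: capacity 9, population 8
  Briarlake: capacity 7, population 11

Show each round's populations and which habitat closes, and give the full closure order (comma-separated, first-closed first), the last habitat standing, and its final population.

Closure order: Fernhollow, Briarlake, Cedarfen
Last habitat: Ironridge with 44 animals

Round 1: Briarlake=11 Cedarfen=8 Fernhollow=20 Ironridge=5 → close Fernhollow (overflow 12)
  20÷3 = 6 each, +1 to first 2
Round 2: Briarlake=18 Cedarfen=15 Ironridge=11 → close Briarlake (overflow 11)
  18÷2 = 9 each, +1 to first 0
Round 3: Cedarfen=24 Ironridge=20 → close Cedarfen (overflow 15)
  24÷1 = 24 each, +1 to first 0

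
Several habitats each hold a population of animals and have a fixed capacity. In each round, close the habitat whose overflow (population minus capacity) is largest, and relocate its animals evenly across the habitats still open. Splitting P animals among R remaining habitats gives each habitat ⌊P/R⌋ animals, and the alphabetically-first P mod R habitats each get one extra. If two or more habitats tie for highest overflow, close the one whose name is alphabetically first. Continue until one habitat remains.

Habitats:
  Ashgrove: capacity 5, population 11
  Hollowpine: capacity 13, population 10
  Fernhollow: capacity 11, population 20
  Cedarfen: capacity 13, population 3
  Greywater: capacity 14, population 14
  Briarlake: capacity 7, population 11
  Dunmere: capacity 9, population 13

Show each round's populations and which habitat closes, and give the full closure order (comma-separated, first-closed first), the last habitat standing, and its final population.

Closure order: Fernhollow, Ashgrove, Briarlake, Dunmere, Greywater, Hollowpine
Last habitat: Cedarfen with 82 animals

Round 1: Ashgrove=11 Briarlake=11 Cedarfen=3 Dunmere=13 Fernhollow=20 Greywater=14 Hollowpine=10 → close Fernhollow (overflow 9)
  20÷6 = 3 each, +1 to first 2
Round 2: Ashgrove=15 Briarlake=15 Cedarfen=6 Dunmere=16 Greywater=17 Hollowpine=13 → close Ashgrove (overflow 10)
  15÷5 = 3 each, +1 to first 0
Round 3: Briarlake=18 Cedarfen=9 Dunmere=19 Greywater=20 Hollowpine=16 → close Briarlake (overflow 11)
  18÷4 = 4 each, +1 to first 2
Round 4: Cedarfen=14 Dunmere=24 Greywater=24 Hollowpine=20 → close Dunmere (overflow 15)
  24÷3 = 8 each, +1 to first 0
Round 5: Cedarfen=22 Greywater=32 Hollowpine=28 → close Greywater (overflow 18)
  32÷2 = 16 each, +1 to first 0
Round 6: Cedarfen=38 Hollowpine=44 → close Hollowpine (overflow 31)
  44÷1 = 44 each, +1 to first 0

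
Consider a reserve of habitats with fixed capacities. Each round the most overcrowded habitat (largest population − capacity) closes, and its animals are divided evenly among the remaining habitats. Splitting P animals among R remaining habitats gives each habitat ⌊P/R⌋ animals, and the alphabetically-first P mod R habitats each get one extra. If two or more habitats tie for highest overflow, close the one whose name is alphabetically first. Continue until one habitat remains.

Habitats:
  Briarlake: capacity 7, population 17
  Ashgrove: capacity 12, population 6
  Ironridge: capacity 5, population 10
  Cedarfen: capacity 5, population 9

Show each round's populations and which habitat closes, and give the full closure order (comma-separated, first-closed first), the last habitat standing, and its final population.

Closure order: Briarlake, Cedarfen, Ironridge
Last habitat: Ashgrove with 42 animals

Round 1: Ashgrove=6 Briarlake=17 Cedarfen=9 Ironridge=10 → close Briarlake (overflow 10)
  17÷3 = 5 each, +1 to first 2
Round 2: Ashgrove=12 Cedarfen=15 Ironridge=15 → close Cedarfen (overflow 10)
  15÷2 = 7 each, +1 to first 1
Round 3: Ashgrove=20 Ironridge=22 → close Ironridge (overflow 17)
  22÷1 = 22 each, +1 to first 0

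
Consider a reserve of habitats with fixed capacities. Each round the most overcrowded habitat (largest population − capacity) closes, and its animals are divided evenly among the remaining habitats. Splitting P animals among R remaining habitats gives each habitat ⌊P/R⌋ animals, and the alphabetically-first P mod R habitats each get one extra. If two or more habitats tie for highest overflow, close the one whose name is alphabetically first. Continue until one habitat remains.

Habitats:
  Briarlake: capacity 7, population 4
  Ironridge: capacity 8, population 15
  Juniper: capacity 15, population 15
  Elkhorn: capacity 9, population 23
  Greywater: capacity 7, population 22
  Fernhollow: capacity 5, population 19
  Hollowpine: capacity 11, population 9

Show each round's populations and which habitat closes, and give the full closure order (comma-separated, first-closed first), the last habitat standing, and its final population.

Round 1: Briarlake=4 Elkhorn=23 Fernhollow=19 Greywater=22 Hollowpine=9 Ironridge=15 Juniper=15 → close Greywater (overflow 15)
  22÷6 = 3 each, +1 to first 4
Round 2: Briarlake=8 Elkhorn=27 Fernhollow=23 Hollowpine=13 Ironridge=18 Juniper=18 → close Elkhorn (overflow 18)
  27÷5 = 5 each, +1 to first 2
Round 3: Briarlake=14 Fernhollow=29 Hollowpine=18 Ironridge=23 Juniper=23 → close Fernhollow (overflow 24)
  29÷4 = 7 each, +1 to first 1
Round 4: Briarlake=22 Hollowpine=25 Ironridge=30 Juniper=30 → close Ironridge (overflow 22)
  30÷3 = 10 each, +1 to first 0
Round 5: Briarlake=32 Hollowpine=35 Juniper=40 → close Briarlake (overflow 25)
  32÷2 = 16 each, +1 to first 0
Round 6: Hollowpine=51 Juniper=56 → close Juniper (overflow 41)
  56÷1 = 56 each, +1 to first 0

Closure order: Greywater, Elkhorn, Fernhollow, Ironridge, Briarlake, Juniper
Last habitat: Hollowpine with 107 animals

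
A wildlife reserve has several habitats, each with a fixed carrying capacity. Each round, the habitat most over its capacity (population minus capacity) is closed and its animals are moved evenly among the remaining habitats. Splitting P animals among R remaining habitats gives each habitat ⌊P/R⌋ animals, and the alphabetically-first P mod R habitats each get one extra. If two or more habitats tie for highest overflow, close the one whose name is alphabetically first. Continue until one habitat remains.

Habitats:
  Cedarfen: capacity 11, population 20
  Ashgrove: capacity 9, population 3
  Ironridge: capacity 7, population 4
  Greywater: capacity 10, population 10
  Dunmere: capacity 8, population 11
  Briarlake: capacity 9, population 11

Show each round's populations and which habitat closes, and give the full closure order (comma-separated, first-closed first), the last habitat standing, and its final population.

Round 1: Ashgrove=3 Briarlake=11 Cedarfen=20 Dunmere=11 Greywater=10 Ironridge=4 → close Cedarfen (overflow 9)
  20÷5 = 4 each, +1 to first 0
Round 2: Ashgrove=7 Briarlake=15 Dunmere=15 Greywater=14 Ironridge=8 → close Dunmere (overflow 7)
  15÷4 = 3 each, +1 to first 3
Round 3: Ashgrove=11 Briarlake=19 Greywater=18 Ironridge=11 → close Briarlake (overflow 10)
  19÷3 = 6 each, +1 to first 1
Round 4: Ashgrove=18 Greywater=24 Ironridge=17 → close Greywater (overflow 14)
  24÷2 = 12 each, +1 to first 0
Round 5: Ashgrove=30 Ironridge=29 → close Ironridge (overflow 22)
  29÷1 = 29 each, +1 to first 0

Closure order: Cedarfen, Dunmere, Briarlake, Greywater, Ironridge
Last habitat: Ashgrove with 59 animals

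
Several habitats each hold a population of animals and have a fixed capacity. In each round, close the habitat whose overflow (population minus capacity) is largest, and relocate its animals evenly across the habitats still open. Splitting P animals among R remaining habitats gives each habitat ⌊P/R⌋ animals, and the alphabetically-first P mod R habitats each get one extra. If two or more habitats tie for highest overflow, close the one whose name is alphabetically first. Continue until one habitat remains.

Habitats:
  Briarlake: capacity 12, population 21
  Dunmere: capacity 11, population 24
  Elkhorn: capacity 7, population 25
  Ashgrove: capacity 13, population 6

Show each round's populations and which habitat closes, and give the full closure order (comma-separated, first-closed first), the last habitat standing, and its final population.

Round 1: Ashgrove=6 Briarlake=21 Dunmere=24 Elkhorn=25 → close Elkhorn (overflow 18)
  25÷3 = 8 each, +1 to first 1
Round 2: Ashgrove=15 Briarlake=29 Dunmere=32 → close Dunmere (overflow 21)
  32÷2 = 16 each, +1 to first 0
Round 3: Ashgrove=31 Briarlake=45 → close Briarlake (overflow 33)
  45÷1 = 45 each, +1 to first 0

Closure order: Elkhorn, Dunmere, Briarlake
Last habitat: Ashgrove with 76 animals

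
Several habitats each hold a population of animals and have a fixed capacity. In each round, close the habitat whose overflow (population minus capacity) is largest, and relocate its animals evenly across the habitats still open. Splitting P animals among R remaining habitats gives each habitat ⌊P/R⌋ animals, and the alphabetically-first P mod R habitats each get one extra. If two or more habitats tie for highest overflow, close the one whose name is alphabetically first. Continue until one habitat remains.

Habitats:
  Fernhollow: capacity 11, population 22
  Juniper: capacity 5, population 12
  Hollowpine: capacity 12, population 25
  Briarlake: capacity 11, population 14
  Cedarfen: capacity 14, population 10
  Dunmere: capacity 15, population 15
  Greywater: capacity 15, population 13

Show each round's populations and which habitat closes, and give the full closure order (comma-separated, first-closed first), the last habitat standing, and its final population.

Closure order: Hollowpine, Fernhollow, Juniper, Briarlake, Dunmere, Cedarfen
Last habitat: Greywater with 111 animals

Round 1: Briarlake=14 Cedarfen=10 Dunmere=15 Fernhollow=22 Greywater=13 Hollowpine=25 Juniper=12 → close Hollowpine (overflow 13)
  25÷6 = 4 each, +1 to first 1
Round 2: Briarlake=19 Cedarfen=14 Dunmere=19 Fernhollow=26 Greywater=17 Juniper=16 → close Fernhollow (overflow 15)
  26÷5 = 5 each, +1 to first 1
Round 3: Briarlake=25 Cedarfen=19 Dunmere=24 Greywater=22 Juniper=21 → close Juniper (overflow 16)
  21÷4 = 5 each, +1 to first 1
Round 4: Briarlake=31 Cedarfen=24 Dunmere=29 Greywater=27 → close Briarlake (overflow 20)
  31÷3 = 10 each, +1 to first 1
Round 5: Cedarfen=35 Dunmere=39 Greywater=37 → close Dunmere (overflow 24)
  39÷2 = 19 each, +1 to first 1
Round 6: Cedarfen=55 Greywater=56 → close Cedarfen (overflow 41)
  55÷1 = 55 each, +1 to first 0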